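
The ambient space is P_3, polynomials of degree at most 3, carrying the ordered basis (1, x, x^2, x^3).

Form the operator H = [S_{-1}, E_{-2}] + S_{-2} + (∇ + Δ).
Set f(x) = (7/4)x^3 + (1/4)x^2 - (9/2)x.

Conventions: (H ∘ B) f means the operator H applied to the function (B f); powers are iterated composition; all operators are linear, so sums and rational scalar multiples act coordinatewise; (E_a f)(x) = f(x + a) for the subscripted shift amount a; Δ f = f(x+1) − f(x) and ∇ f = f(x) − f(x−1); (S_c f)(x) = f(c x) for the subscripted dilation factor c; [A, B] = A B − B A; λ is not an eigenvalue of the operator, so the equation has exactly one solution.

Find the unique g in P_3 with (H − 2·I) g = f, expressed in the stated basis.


g(x) = -(7/40)x^3 - (2/5)x^2 - (3/40)x + 13/5

write g with unknown coordinates in the stated basis and equate coefficients in (H − 2·I) g = f
solving from the highest basis element down gives g = -(7/40)x^3 - (2/5)x^2 - (3/40)x + 13/5
check: H g = (7/5)x^3 - (11/20)x^2 - (93/20)x + 26/5
so H g − 2·g = (7/4)x^3 + (1/4)x^2 - (9/2)x = f ✓


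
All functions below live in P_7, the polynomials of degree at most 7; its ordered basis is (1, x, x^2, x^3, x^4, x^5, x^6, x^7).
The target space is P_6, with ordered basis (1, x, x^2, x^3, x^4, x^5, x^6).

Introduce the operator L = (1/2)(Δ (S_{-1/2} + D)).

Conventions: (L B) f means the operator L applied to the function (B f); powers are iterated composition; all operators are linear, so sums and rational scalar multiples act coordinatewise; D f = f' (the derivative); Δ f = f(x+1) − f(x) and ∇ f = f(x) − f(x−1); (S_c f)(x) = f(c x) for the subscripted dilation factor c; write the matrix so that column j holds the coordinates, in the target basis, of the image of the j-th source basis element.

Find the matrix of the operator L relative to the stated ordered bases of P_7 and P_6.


image of 1: 0
image of x: -1/4
image of x^2: (1/4)x + 9/8
image of x^3: -(3/16)x^2 + (45/16)x + 23/16
image of x^4: (1/8)x^3 + (99/16)x^2 + (49/8)x + 65/32
image of x^5: -(5/64)x^4 + (315/32)x^3 + (475/32)x^2 + (635/64)x + 159/64
image of x^6: (3/64)x^5 + (1935/128)x^4 + (965/32)x^3 + (3855/128)x^2 + (963/64)x + 385/128
image of x^7: -(7/256)x^6 + (5355/256)x^5 + (13405/256)x^4 + (17885/256)x^3 + (13419/256)x^2 + (5369/256)x + 895/256
each image's coordinates form column j of the matrix

the matrix is [[0, -1/4, 9/8, 23/16, 65/32, 159/64, 385/128, 895/256]; [0, 0, 1/4, 45/16, 49/8, 635/64, 963/64, 5369/256]; [0, 0, 0, -3/16, 99/16, 475/32, 3855/128, 13419/256]; [0, 0, 0, 0, 1/8, 315/32, 965/32, 17885/256]; [0, 0, 0, 0, 0, -5/64, 1935/128, 13405/256]; [0, 0, 0, 0, 0, 0, 3/64, 5355/256]; [0, 0, 0, 0, 0, 0, 0, -7/256]] (rows listed top to bottom)


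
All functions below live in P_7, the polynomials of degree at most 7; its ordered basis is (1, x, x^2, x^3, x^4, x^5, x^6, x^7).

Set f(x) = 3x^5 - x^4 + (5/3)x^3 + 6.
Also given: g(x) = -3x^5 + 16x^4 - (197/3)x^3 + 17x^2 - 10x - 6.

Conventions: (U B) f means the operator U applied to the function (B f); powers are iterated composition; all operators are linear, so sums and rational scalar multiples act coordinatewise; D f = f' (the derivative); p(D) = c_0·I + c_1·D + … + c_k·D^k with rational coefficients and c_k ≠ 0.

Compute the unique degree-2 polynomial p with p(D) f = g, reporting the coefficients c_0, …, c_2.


D^0 f = 3x^5 - x^4 + (5/3)x^3 + 6
D^1 f = 15x^4 - 4x^3 + 5x^2
D^2 f = 60x^3 - 12x^2 + 10x
matching coefficients of g against c_0 f + c_1 Df + … from the top degree down determines the c_i
solution: c_0 = -1, c_1 = 1, c_2 = -1

p(D) = -I + D − D^2, i.e. c_0 = -1, c_1 = 1, c_2 = -1


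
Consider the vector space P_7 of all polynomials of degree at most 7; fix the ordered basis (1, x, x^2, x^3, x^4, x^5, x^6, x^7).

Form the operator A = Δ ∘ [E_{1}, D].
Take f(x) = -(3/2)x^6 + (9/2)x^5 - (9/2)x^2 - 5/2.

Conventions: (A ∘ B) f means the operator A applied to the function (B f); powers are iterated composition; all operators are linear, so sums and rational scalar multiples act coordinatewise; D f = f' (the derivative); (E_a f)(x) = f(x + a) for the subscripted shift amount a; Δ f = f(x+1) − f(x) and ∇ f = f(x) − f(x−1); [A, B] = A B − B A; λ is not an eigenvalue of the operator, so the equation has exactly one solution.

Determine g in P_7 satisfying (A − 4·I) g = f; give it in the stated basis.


write g with unknown coordinates in the stated basis and equate coefficients in (A − 4·I) g = f
solving from the highest basis element down gives g = (3/8)x^6 - (9/8)x^5 + (9/8)x^2 + 5/8
check: A g = 0
so A g − 4·g = -(3/2)x^6 + (9/2)x^5 - (9/2)x^2 - 5/2 = f ✓

the image equals g(x) = (3/8)x^6 - (9/8)x^5 + (9/8)x^2 + 5/8


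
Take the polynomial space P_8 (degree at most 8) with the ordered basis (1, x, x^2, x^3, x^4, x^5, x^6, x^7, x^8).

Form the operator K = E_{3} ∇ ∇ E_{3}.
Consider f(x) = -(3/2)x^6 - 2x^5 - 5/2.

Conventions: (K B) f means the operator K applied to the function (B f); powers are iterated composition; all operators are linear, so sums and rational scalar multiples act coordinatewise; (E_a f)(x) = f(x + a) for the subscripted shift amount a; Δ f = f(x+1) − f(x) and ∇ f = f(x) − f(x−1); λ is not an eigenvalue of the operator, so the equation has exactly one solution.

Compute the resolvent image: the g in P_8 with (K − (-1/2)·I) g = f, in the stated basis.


the image equals g(x) = -3x^6 - 4x^5 + 180x^4 + 3760x^3 + 25260x^2 + 15560x - 297953

write g with unknown coordinates in the stated basis and equate coefficients in (K − (-1/2)·I) g = f
solving from the highest basis element down gives g = -3x^6 - 4x^5 + 180x^4 + 3760x^3 + 25260x^2 + 15560x - 297953
check: K g = -90x^4 - 1880x^3 - 12630x^2 - 7780x + 148974
so K g − (-1/2)·g = -(3/2)x^6 - 2x^5 - 5/2 = f ✓


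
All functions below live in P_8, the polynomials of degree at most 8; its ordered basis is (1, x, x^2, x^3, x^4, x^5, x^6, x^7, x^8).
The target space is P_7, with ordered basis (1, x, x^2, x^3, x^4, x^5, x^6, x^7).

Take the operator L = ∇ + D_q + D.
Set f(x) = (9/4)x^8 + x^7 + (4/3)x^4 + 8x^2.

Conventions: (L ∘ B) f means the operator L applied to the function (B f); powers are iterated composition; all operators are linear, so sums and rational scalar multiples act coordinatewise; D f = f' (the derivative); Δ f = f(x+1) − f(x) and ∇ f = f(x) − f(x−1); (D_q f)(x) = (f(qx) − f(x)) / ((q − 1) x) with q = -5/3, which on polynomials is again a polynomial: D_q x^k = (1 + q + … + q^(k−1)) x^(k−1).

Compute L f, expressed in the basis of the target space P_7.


∇ f = 18x^7 - 56x^6 + 105x^5 - (245/2)x^4 + (289/3)x^3 - 50x^2 + (97/3)x - 127/12
D_q f = -(12002/243)x^7 + (10039/729)x^6 - (272/81)x^3 - (16/3)x
D f = 18x^7 + 7x^6 + (16/3)x^3 + 16x
(∇ + D_q + D) f = -(3254/243)x^7 - (25682/729)x^6 + 105x^5 - (245/2)x^4 + (7963/81)x^3 - 50x^2 + 43x - 127/12

the result is g(x) = -(3254/243)x^7 - (25682/729)x^6 + 105x^5 - (245/2)x^4 + (7963/81)x^3 - 50x^2 + 43x - 127/12


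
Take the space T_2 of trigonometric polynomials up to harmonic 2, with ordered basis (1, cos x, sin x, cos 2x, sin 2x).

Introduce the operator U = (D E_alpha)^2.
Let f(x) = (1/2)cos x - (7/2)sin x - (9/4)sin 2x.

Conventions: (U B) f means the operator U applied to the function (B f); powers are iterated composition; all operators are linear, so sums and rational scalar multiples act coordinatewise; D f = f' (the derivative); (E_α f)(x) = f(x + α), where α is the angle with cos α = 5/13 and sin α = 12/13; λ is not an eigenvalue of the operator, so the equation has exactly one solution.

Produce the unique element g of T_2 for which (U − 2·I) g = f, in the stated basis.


write g with unknown coordinates in the stated basis and equate coefficients in (U − 2·I) g = f
solving from the highest basis element down gives g = -(353/246)cos x + (157/82)sin x + (7140/15761)cos 2x + (28083/126088)sin 2x
check: U g = -(583/246)cos x + (27/82)sin x + (14280/15761)cos 2x - (56883/31522)sin 2x
so U g − 2·g = (1/2)cos x - (7/2)sin x - (9/4)sin 2x = f ✓

the result is g(x) = -(353/246)cos x + (157/82)sin x + (7140/15761)cos 2x + (28083/126088)sin 2x


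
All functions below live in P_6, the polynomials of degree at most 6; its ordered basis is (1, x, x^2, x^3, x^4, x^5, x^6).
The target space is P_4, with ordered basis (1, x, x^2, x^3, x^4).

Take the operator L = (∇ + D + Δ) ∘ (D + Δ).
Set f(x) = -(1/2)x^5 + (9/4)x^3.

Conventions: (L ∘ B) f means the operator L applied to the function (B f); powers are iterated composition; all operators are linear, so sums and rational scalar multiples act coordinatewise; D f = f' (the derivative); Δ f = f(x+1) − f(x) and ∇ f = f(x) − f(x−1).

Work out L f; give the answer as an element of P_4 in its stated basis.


g(x) = -60x^3 - 45x^2 + 11x + 11/4

D f = -(5/2)x^4 + (27/4)x^2
Δ f = -(5/2)x^4 - 5x^3 + (7/4)x^2 + (17/4)x + 7/4
(D + Δ) f = -5x^4 - 5x^3 + (17/2)x^2 + (17/4)x + 7/4
∇ (D + Δ) f = -20x^3 + 15x^2 + 12x - 17/4
D (D + Δ) f = -20x^3 - 15x^2 + 17x + 17/4
Δ (D + Δ) f = -20x^3 - 45x^2 - 18x + 11/4
(∇ + D + Δ) (D + Δ) f = -60x^3 - 45x^2 + 11x + 11/4


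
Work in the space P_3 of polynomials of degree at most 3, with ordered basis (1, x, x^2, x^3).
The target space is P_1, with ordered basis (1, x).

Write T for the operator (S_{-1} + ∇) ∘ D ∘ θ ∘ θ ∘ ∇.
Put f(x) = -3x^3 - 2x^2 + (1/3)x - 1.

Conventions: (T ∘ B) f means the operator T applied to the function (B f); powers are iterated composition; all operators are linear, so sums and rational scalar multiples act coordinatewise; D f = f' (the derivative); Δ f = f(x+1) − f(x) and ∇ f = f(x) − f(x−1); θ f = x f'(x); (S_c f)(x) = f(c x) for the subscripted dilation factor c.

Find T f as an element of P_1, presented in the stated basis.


∇ f = -9x^2 + 5x - 2/3
θ ∇ f = -18x^2 + 5x
θ (θ ∘ ∇) f = -36x^2 + 5x
D θ (θ ∘ ∇) f = -72x + 5
S_{-1} (D ∘ θ) (θ ∘ ∇) f = 72x + 5
∇ (D ∘ θ) (θ ∘ ∇) f = -72
(S_{-1} + ∇) (D ∘ θ) (θ ∘ ∇) f = 72x - 67

g(x) = 72x - 67


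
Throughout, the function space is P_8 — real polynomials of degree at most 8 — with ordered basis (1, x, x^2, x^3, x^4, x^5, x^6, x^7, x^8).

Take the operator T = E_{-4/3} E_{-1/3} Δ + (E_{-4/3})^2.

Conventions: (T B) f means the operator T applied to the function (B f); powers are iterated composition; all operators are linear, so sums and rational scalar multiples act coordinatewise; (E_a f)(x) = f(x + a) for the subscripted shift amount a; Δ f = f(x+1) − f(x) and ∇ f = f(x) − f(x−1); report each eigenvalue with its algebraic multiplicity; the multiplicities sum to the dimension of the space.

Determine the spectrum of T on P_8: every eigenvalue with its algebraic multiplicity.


image of 1: 1
image of x: x - 5/3
image of x^2: x^2 - (10/3)x + 43/9
image of x^3: x^3 - 5x^2 + (43/3)x - 395/27
image of x^4: x^4 - (20/3)x^3 + (86/3)x^2 - (1580/27)x + 3487/81
image of x^5: x^5 - (25/3)x^4 + (430/9)x^3 - (3950/27)x^2 + (17435/81)x - 29675/243
image of x^6: x^6 - 10x^5 + (215/3)x^4 - (7900/27)x^3 + (17435/27)x^2 - (59350/81)x + 246583/729
image of x^7: x^7 - (35/3)x^6 + (301/3)x^5 - (13825/27)x^4 + (122045/81)x^3 - (207725/81)x^2 + (1726081/729)x - 2019155/2187
image of x^8: x^8 - (40/3)x^7 + (1204/9)x^6 - (22120/27)x^5 + (244090/81)x^4 - (1661800/243)x^3 + (6904324/729)x^2 - (16153240/2187)x + 16386847/6561
the matrix is upper triangular; its diagonal is (1, 1, 1, 1, 1, 1, 1, 1, 1)
for a triangular matrix the eigenvalues are the diagonal entries, with algebraic multiplicity their repetition count

λ = 1 (multiplicity 9)


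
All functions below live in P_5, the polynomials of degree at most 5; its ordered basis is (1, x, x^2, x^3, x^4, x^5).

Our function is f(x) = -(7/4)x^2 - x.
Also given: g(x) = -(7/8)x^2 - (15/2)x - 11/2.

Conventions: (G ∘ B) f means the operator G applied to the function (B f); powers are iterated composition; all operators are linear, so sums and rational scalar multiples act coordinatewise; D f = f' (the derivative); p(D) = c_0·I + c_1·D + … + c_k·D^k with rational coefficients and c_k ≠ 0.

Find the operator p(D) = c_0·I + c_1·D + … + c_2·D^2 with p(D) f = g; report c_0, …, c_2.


p(D) = (1/2)·I + 2·D + D^2, i.e. c_0 = 1/2, c_1 = 2, c_2 = 1

D^0 f = -(7/4)x^2 - x
D^1 f = -(7/2)x - 1
D^2 f = -7/2
matching coefficients of g against c_0 f + c_1 Df + … from the top degree down determines the c_i
solution: c_0 = 1/2, c_1 = 2, c_2 = 1


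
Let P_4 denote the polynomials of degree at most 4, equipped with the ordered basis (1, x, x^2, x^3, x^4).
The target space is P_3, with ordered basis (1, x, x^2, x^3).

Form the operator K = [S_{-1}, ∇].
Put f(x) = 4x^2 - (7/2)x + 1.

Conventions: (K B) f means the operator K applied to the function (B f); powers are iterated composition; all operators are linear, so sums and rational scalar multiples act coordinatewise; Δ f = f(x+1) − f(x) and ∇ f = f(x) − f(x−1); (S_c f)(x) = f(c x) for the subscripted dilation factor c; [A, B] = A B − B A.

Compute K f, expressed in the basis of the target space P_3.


the image equals g(x) = -16x - 7

∇ f = 8x - 15/2
S_{-1} ∇ f = -8x - 15/2
S_{-1} f = 4x^2 + (7/2)x + 1
∇ S_{-1} f = 8x - 1/2
[S_{-1}, ∇] f = -16x - 7


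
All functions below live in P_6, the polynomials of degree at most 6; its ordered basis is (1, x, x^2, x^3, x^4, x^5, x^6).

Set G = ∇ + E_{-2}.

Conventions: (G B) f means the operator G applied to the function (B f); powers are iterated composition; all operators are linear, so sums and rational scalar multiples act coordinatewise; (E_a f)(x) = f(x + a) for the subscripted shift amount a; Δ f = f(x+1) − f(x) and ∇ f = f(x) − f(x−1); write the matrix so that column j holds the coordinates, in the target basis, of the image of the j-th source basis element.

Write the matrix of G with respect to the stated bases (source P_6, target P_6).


image of 1: 1
image of x: x - 1
image of x^2: x^2 - 2x + 3
image of x^3: x^3 - 3x^2 + 9x - 7
image of x^4: x^4 - 4x^3 + 18x^2 - 28x + 15
image of x^5: x^5 - 5x^4 + 30x^3 - 70x^2 + 75x - 31
image of x^6: x^6 - 6x^5 + 45x^4 - 140x^3 + 225x^2 - 186x + 63
each image's coordinates form column j of the matrix

the matrix is [[1, -1, 3, -7, 15, -31, 63]; [0, 1, -2, 9, -28, 75, -186]; [0, 0, 1, -3, 18, -70, 225]; [0, 0, 0, 1, -4, 30, -140]; [0, 0, 0, 0, 1, -5, 45]; [0, 0, 0, 0, 0, 1, -6]; [0, 0, 0, 0, 0, 0, 1]] (rows listed top to bottom)


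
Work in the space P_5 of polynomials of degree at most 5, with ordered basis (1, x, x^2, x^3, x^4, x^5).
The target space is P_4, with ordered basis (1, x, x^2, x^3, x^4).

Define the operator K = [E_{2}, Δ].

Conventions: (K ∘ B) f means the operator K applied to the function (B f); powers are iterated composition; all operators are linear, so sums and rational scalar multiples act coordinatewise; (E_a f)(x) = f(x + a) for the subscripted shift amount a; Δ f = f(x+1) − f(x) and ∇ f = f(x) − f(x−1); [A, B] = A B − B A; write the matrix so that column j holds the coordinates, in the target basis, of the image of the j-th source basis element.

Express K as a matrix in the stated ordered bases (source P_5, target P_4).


image of 1: 0
image of x: 0
image of x^2: 0
image of x^3: 0
image of x^4: 0
image of x^5: 0
each image's coordinates form column j of the matrix

the matrix is [[0, 0, 0, 0, 0, 0]; [0, 0, 0, 0, 0, 0]; [0, 0, 0, 0, 0, 0]; [0, 0, 0, 0, 0, 0]; [0, 0, 0, 0, 0, 0]] (rows listed top to bottom)


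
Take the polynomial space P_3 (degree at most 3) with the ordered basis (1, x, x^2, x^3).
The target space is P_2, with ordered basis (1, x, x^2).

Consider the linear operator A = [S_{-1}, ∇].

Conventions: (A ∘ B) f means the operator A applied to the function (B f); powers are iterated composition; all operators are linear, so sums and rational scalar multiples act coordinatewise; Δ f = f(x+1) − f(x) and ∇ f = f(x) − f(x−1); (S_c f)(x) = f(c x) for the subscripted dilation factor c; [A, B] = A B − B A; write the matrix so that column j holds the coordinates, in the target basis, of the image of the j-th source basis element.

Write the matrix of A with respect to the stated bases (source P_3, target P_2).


image of 1: 0
image of x: 2
image of x^2: -4x
image of x^3: 6x^2 + 2
each image's coordinates form column j of the matrix

the matrix is [[0, 2, 0, 2]; [0, 0, -4, 0]; [0, 0, 0, 6]] (rows listed top to bottom)


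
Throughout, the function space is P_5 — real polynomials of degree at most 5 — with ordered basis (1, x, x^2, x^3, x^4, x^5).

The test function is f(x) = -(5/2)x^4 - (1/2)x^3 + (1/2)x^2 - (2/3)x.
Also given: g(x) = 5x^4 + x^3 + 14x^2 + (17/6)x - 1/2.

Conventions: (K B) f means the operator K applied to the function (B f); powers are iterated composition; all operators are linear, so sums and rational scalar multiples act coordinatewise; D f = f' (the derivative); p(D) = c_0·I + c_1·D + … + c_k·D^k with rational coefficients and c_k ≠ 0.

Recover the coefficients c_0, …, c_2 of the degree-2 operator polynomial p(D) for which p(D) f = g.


D^0 f = -(5/2)x^4 - (1/2)x^3 + (1/2)x^2 - (2/3)x
D^1 f = -10x^3 - (3/2)x^2 + x - 2/3
D^2 f = -30x^2 - 3x + 1
matching coefficients of g against c_0 f + c_1 Df + … from the top degree down determines the c_i
solution: c_0 = -2, c_1 = 0, c_2 = -1/2

c_0 = -2, c_1 = 0, c_2 = -1/2


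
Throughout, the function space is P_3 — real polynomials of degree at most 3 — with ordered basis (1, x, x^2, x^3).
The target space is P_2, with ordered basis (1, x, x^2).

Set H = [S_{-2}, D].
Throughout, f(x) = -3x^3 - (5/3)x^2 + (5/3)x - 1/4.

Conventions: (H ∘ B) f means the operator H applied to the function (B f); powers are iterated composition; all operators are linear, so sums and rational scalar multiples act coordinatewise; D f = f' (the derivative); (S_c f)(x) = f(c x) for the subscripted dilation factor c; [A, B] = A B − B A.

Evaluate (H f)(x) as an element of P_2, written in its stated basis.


D f = -9x^2 - (10/3)x + 5/3
S_{-2} D f = -36x^2 + (20/3)x + 5/3
S_{-2} f = 24x^3 - (20/3)x^2 - (10/3)x - 1/4
D S_{-2} f = 72x^2 - (40/3)x - 10/3
[S_{-2}, D] f = -108x^2 + 20x + 5

the image equals g(x) = -108x^2 + 20x + 5


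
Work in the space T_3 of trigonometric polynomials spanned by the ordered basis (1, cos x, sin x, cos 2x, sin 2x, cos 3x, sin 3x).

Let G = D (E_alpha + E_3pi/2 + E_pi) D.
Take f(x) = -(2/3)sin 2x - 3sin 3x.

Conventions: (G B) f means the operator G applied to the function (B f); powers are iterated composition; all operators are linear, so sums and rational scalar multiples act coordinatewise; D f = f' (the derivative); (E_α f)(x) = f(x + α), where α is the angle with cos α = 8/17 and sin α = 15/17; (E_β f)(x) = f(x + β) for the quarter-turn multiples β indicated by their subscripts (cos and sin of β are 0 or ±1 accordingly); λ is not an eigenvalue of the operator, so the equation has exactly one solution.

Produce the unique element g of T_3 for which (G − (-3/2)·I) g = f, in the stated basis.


write g with unknown coordinates in the stated basis and equate coefficients in (G − (-3/2)·I) g = f
solving from the highest basis element down gives g = -(512/5765)cos 2x - (1724/17295)sin 2x - (53016/969425)cos 3x - (127438/969425)sin 3x
check: G g = (768/5765)cos 2x - (8944/17295)sin 2x + (79524/969425)cos 3x - (2717118/969425)sin 3x
so G g − (-3/2)·g = -(2/3)sin 2x - 3sin 3x = f ✓

the image equals g(x) = -(512/5765)cos 2x - (1724/17295)sin 2x - (53016/969425)cos 3x - (127438/969425)sin 3x


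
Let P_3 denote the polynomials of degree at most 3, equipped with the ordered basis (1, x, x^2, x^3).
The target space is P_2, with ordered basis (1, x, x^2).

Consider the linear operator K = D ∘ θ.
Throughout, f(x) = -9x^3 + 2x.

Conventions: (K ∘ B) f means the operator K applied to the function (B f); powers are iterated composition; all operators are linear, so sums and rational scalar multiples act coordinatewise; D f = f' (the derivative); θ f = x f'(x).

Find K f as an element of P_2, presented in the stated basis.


the result is g(x) = -81x^2 + 2

θ f = -27x^3 + 2x
D θ f = -81x^2 + 2


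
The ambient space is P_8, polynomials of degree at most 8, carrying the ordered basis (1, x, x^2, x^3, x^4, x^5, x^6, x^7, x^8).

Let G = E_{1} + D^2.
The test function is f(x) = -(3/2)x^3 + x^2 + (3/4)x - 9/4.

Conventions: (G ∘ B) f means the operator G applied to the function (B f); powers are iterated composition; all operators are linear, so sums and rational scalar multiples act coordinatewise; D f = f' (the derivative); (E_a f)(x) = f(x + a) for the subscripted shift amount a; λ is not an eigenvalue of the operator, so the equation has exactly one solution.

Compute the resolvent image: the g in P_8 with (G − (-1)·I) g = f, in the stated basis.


g(x) = -(3/4)x^3 + (13/8)x^2 + (17/8)x - 17/4

write g with unknown coordinates in the stated basis and equate coefficients in (G − (-1)·I) g = f
solving from the highest basis element down gives g = -(3/4)x^3 + (13/8)x^2 + (17/8)x - 17/4
check: G g = -(3/4)x^3 - (5/8)x^2 - (11/8)x + 2
so G g − (-1)·g = -(3/2)x^3 + x^2 + (3/4)x - 9/4 = f ✓


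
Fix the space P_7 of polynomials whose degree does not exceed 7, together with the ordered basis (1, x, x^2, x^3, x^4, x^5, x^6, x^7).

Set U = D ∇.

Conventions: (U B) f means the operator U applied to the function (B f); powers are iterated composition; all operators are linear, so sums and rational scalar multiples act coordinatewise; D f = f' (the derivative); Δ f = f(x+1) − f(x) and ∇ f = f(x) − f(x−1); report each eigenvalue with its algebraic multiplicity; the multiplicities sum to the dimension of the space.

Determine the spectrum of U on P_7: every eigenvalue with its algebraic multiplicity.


λ = 0 (multiplicity 8)

image of 1: 0
image of x: 0
image of x^2: 2
image of x^3: 6x - 3
image of x^4: 12x^2 - 12x + 4
image of x^5: 20x^3 - 30x^2 + 20x - 5
image of x^6: 30x^4 - 60x^3 + 60x^2 - 30x + 6
image of x^7: 42x^5 - 105x^4 + 140x^3 - 105x^2 + 42x - 7
the matrix is upper triangular; its diagonal is (0, 0, 0, 0, 0, 0, 0, 0)
for a triangular matrix the eigenvalues are the diagonal entries, with algebraic multiplicity their repetition count


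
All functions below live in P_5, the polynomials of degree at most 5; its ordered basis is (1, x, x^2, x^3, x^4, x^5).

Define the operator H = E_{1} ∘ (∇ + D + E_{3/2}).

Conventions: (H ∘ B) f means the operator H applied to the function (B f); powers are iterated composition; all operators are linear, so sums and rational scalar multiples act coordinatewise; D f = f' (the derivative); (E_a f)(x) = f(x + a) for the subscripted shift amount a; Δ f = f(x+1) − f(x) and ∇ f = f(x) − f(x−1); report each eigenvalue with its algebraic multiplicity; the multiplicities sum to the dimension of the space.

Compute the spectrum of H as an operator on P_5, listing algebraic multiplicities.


image of 1: 1
image of x: x + 9/2
image of x^2: x^2 + 9x + 37/4
image of x^3: x^3 + (27/2)x^2 + (111/4)x + 157/8
image of x^4: x^4 + 18x^3 + (111/2)x^2 + (157/2)x + 705/16
image of x^5: x^5 + (45/2)x^4 + (185/2)x^3 + (785/4)x^2 + (3525/16)x + 3317/32
the matrix is upper triangular; its diagonal is (1, 1, 1, 1, 1, 1)
for a triangular matrix the eigenvalues are the diagonal entries, with algebraic multiplicity their repetition count

λ = 1 (multiplicity 6)


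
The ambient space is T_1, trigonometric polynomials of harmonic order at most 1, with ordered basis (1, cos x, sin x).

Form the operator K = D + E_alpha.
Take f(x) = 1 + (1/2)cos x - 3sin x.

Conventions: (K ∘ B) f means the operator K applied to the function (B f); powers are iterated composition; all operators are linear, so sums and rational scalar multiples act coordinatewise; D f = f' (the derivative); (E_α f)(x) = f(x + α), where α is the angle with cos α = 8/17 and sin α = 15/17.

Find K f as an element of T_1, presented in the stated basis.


D f = -3cos x - (1/2)sin x
E_alpha f = 1 - (41/17)cos x - (63/34)sin x
(D + E_alpha) f = 1 - (92/17)cos x - (40/17)sin x

the result is g(x) = 1 - (92/17)cos x - (40/17)sin x


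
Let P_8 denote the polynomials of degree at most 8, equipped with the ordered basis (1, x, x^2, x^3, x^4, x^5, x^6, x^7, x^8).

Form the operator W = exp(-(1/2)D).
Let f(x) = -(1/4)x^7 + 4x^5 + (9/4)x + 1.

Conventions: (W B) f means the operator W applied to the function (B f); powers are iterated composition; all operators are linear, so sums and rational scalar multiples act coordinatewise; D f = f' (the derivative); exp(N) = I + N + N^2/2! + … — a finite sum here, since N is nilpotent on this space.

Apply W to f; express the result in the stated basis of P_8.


order-1 term: (7/8)x^6 - 10x^4 - 9/8
order-2 term: -(21/16)x^5 + 10x^3
order-3 term: (35/32)x^4 - 5x^2
order-4 term: -(35/64)x^3 + (5/4)x
order-5 term: (21/128)x^2 - 1/8
order-6 term: -(7/256)x
order-7 term: 1/512
the series for exp(-(1/2)D) f terminates at order 7
exp(-(1/2)D) f = -(1/4)x^7 + (7/8)x^6 + (43/16)x^5 - (285/32)x^4 + (605/64)x^3 - (619/128)x^2 + (889/256)x - 127/512

the image equals g(x) = -(1/4)x^7 + (7/8)x^6 + (43/16)x^5 - (285/32)x^4 + (605/64)x^3 - (619/128)x^2 + (889/256)x - 127/512


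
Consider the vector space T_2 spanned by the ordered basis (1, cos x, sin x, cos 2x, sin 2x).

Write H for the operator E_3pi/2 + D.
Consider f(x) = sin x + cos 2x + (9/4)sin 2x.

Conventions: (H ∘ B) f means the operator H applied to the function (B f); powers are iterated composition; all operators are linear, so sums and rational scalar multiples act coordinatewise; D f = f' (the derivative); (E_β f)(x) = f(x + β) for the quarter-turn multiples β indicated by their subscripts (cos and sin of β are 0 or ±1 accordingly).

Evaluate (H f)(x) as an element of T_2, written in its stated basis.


the result is g(x) = (7/2)cos 2x - (17/4)sin 2x

E_3pi/2 f = -cos x - cos 2x - (9/4)sin 2x
D f = cos x + (9/2)cos 2x - 2sin 2x
(E_3pi/2 + D) f = (7/2)cos 2x - (17/4)sin 2x


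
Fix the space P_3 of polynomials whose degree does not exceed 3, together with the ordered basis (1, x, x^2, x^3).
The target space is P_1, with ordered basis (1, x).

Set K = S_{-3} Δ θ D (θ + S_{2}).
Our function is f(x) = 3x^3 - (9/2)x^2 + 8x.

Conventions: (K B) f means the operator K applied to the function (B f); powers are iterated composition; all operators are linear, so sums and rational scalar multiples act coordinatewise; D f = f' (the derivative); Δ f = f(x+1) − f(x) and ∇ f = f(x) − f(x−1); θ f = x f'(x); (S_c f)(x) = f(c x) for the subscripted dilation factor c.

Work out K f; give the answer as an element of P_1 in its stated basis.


the result is g(x) = -1188x + 144

θ f = 9x^3 - 9x^2 + 8x
S_{2} f = 24x^3 - 18x^2 + 16x
(θ + S_{2}) f = 33x^3 - 27x^2 + 24x
D (θ + S_{2}) f = 99x^2 - 54x + 24
θ D (θ + S_{2}) f = 198x^2 - 54x
Δ θ D (θ + S_{2}) f = 396x + 144
S_{-3} Δ θ D (θ + S_{2}) f = -1188x + 144


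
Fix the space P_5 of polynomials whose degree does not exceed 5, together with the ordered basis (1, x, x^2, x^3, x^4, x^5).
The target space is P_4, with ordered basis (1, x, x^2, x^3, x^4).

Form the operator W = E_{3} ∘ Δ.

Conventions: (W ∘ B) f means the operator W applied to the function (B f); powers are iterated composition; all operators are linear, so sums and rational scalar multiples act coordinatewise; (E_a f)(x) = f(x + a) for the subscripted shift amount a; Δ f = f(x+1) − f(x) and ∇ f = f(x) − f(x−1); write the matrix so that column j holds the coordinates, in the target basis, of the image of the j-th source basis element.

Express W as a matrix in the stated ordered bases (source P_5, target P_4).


image of 1: 0
image of x: 1
image of x^2: 2x + 7
image of x^3: 3x^2 + 21x + 37
image of x^4: 4x^3 + 42x^2 + 148x + 175
image of x^5: 5x^4 + 70x^3 + 370x^2 + 875x + 781
each image's coordinates form column j of the matrix

the matrix is [[0, 1, 7, 37, 175, 781]; [0, 0, 2, 21, 148, 875]; [0, 0, 0, 3, 42, 370]; [0, 0, 0, 0, 4, 70]; [0, 0, 0, 0, 0, 5]] (rows listed top to bottom)


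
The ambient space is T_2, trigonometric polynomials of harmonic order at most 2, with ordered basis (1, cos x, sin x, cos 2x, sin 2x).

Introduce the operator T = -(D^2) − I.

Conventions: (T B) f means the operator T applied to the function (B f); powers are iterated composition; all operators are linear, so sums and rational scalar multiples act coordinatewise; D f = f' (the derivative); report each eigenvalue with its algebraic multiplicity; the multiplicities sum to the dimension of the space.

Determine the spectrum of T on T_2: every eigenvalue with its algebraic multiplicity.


λ = -1 (multiplicity 1), λ = 0 (multiplicity 2), λ = 3 (multiplicity 2)

image of 1: -1
image of cos x: 0
image of sin x: 0
image of cos 2x: 3cos 2x
image of sin 2x: 3sin 2x
the matrix is diagonal; its diagonal is (-1, 0, 0, 3, 3)
for a triangular matrix the eigenvalues are the diagonal entries, with algebraic multiplicity their repetition count


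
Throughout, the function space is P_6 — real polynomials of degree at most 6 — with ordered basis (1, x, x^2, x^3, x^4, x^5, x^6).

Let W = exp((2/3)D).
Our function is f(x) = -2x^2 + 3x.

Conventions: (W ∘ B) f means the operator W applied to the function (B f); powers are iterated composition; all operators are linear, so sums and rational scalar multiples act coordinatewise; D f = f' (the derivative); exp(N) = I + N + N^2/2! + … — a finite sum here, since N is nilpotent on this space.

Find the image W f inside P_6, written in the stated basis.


g(x) = -2x^2 + (1/3)x + 10/9

order-1 term: -(8/3)x + 2
order-2 term: -8/9
the series for exp((2/3)D) f terminates at order 2
exp((2/3)D) f = -2x^2 + (1/3)x + 10/9


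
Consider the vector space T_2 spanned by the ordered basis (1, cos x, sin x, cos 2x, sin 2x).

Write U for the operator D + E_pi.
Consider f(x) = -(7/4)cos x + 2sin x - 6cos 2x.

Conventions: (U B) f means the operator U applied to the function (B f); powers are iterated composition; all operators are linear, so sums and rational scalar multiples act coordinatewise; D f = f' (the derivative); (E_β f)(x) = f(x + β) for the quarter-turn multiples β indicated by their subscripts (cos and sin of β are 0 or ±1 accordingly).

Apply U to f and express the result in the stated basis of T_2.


D f = 2cos x + (7/4)sin x + 12sin 2x
E_pi f = (7/4)cos x - 2sin x - 6cos 2x
(D + E_pi) f = (15/4)cos x - (1/4)sin x - 6cos 2x + 12sin 2x

the image equals g(x) = (15/4)cos x - (1/4)sin x - 6cos 2x + 12sin 2x


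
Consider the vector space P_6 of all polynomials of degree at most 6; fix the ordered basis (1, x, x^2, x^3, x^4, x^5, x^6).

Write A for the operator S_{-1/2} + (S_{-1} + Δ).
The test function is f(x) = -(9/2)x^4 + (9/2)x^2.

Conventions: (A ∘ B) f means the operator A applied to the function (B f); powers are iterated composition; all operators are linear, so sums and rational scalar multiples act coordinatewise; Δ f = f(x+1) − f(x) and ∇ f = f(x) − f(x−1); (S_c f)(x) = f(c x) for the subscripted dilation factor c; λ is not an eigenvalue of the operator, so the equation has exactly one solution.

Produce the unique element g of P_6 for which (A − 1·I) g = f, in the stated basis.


the result is g(x) = -72x^4 - (2304/17)x^3 + (57330/17)x^2 + (205704/85)x - 474714/85

write g with unknown coordinates in the stated basis and equate coefficients in (A − 1·I) g = f
solving from the highest basis element down gives g = -72x^4 - (2304/17)x^3 + (57330/17)x^2 + (205704/85)x - 474714/85
check: A g = -(153/2)x^4 - (2304/17)x^3 + (114813/34)x^2 + (205704/85)x - 474714/85
so A g − 1·g = -(9/2)x^4 + (9/2)x^2 = f ✓


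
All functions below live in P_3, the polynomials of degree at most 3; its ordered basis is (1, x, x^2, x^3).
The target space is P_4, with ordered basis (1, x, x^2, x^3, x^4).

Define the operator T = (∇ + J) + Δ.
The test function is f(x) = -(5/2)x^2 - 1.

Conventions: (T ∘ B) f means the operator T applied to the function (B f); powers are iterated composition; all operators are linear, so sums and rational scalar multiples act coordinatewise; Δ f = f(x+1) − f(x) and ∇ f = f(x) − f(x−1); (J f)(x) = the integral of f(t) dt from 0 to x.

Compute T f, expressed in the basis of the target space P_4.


the image equals g(x) = -(5/6)x^3 - 11x

∇ f = -5x + 5/2
J f = -(5/6)x^3 - x
(∇ + J) f = -(5/6)x^3 - 6x + 5/2
Δ f = -5x - 5/2
((∇ + J) + Δ) f = -(5/6)x^3 - 11x


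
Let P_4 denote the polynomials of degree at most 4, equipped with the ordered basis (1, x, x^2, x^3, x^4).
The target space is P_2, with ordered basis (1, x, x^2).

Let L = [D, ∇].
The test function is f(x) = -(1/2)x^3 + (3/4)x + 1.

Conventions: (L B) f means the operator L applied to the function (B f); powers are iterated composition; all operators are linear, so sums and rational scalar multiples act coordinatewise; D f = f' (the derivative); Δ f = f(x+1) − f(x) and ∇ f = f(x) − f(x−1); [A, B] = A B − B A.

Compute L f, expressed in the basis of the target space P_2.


g(x) = 0

∇ f = -(3/2)x^2 + (3/2)x + 1/4
D ∇ f = -3x + 3/2
D f = -(3/2)x^2 + 3/4
∇ D f = -3x + 3/2
[D, ∇] f = 0


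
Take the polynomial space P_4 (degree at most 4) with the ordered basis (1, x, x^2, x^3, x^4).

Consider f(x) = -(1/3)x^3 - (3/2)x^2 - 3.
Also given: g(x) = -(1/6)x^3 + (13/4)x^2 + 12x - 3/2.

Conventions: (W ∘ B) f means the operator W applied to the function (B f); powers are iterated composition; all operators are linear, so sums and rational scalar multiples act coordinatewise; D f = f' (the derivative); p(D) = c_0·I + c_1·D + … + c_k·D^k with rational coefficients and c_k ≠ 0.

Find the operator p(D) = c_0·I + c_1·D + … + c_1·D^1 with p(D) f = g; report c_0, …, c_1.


D^0 f = -(1/3)x^3 - (3/2)x^2 - 3
D^1 f = -x^2 - 3x
matching coefficients of g against c_0 f + c_1 Df + … from the top degree down determines the c_i
solution: c_0 = 1/2, c_1 = -4

c_0 = 1/2, c_1 = -4


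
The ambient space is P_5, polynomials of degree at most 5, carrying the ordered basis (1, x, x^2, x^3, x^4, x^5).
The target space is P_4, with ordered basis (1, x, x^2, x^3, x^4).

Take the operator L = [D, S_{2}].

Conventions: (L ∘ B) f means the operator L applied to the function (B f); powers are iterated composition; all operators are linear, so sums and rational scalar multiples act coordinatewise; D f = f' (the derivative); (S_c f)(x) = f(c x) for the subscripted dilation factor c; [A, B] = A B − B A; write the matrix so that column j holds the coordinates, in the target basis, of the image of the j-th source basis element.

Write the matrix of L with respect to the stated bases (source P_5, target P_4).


image of 1: 0
image of x: 1
image of x^2: 4x
image of x^3: 12x^2
image of x^4: 32x^3
image of x^5: 80x^4
each image's coordinates form column j of the matrix

the matrix is [[0, 1, 0, 0, 0, 0]; [0, 0, 4, 0, 0, 0]; [0, 0, 0, 12, 0, 0]; [0, 0, 0, 0, 32, 0]; [0, 0, 0, 0, 0, 80]] (rows listed top to bottom)


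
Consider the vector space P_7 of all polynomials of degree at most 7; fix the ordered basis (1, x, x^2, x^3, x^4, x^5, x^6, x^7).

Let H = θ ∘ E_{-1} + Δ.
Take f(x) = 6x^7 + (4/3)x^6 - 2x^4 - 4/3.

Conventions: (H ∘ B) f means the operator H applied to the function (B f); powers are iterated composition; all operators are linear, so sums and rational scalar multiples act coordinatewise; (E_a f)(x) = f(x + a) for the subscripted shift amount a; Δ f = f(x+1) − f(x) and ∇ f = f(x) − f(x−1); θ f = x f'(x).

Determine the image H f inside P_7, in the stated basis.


E_{-1} f = 6x^7 - (122/3)x^6 + 118x^5 - 192x^4 + (574/3)x^3 - 118x^2 + 42x - 8
θ E_{-1} f = 42x^7 - 244x^6 + 590x^5 - 768x^4 + 574x^3 - 236x^2 + 42x
Δ f = 42x^6 + 134x^5 + 230x^4 + (686/3)x^3 + 134x^2 + 42x + 16/3
(θ ∘ E_{-1} + Δ) f = 42x^7 - 202x^6 + 724x^5 - 538x^4 + (2408/3)x^3 - 102x^2 + 84x + 16/3

the image equals g(x) = 42x^7 - 202x^6 + 724x^5 - 538x^4 + (2408/3)x^3 - 102x^2 + 84x + 16/3


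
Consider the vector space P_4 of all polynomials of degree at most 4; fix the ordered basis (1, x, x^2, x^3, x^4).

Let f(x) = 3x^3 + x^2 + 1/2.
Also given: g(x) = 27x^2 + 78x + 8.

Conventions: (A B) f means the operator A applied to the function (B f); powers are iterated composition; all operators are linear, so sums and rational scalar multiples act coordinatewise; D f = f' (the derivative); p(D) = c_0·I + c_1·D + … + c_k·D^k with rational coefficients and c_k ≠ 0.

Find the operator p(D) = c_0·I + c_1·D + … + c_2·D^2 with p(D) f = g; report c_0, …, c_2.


c_0 = 0, c_1 = 3, c_2 = 4

D^0 f = 3x^3 + x^2 + 1/2
D^1 f = 9x^2 + 2x
D^2 f = 18x + 2
matching coefficients of g against c_0 f + c_1 Df + … from the top degree down determines the c_i
solution: c_0 = 0, c_1 = 3, c_2 = 4


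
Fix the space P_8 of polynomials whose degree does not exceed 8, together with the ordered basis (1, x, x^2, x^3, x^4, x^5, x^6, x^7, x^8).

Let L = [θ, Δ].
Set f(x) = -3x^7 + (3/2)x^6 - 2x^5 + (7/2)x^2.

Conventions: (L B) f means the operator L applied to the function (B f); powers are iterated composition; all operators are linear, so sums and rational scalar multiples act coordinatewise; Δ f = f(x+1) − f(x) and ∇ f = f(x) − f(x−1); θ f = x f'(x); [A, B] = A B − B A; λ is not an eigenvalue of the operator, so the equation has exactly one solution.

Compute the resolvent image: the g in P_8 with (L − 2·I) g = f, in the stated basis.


the result is g(x) = (3/2)x^7 - 6x^6 - (25/2)x^5 + (85/2)x^4 + 115x^3 - (281/2)x^2 - 276x + 65

write g with unknown coordinates in the stated basis and equate coefficients in (L − 2·I) g = f
solving from the highest basis element down gives g = (3/2)x^7 - 6x^6 - (25/2)x^5 + (85/2)x^4 + 115x^3 - (281/2)x^2 - 276x + 65
check: L g = -(21/2)x^6 - 27x^5 + 85x^4 + 230x^3 - (555/2)x^2 - 552x + 130
so L g − 2·g = -3x^7 + (3/2)x^6 - 2x^5 + (7/2)x^2 = f ✓


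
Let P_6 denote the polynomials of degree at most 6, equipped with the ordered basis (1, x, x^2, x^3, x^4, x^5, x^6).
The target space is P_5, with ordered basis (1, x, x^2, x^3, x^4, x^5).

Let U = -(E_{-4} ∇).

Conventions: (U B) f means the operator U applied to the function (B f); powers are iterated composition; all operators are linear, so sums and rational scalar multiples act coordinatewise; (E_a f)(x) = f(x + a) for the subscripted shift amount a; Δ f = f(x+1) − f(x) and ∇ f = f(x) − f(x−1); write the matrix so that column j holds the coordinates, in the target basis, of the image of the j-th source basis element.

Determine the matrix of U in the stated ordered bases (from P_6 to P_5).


image of 1: 0
image of x: -1
image of x^2: -2x + 9
image of x^3: -3x^2 + 27x - 61
image of x^4: -4x^3 + 54x^2 - 244x + 369
image of x^5: -5x^4 + 90x^3 - 610x^2 + 1845x - 2101
image of x^6: -6x^5 + 135x^4 - 1220x^3 + 5535x^2 - 12606x + 11529
each image's coordinates form column j of the matrix

the matrix is [[0, -1, 9, -61, 369, -2101, 11529]; [0, 0, -2, 27, -244, 1845, -12606]; [0, 0, 0, -3, 54, -610, 5535]; [0, 0, 0, 0, -4, 90, -1220]; [0, 0, 0, 0, 0, -5, 135]; [0, 0, 0, 0, 0, 0, -6]] (rows listed top to bottom)


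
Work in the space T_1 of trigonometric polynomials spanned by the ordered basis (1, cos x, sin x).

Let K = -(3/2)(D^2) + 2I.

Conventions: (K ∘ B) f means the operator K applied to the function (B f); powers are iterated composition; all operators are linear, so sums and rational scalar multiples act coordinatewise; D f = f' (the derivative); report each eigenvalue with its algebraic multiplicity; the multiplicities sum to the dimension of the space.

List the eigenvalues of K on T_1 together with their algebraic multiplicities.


λ = 2 (multiplicity 1), λ = 7/2 (multiplicity 2)

image of 1: 2
image of cos x: (7/2)cos x
image of sin x: (7/2)sin x
the matrix is diagonal; its diagonal is (2, 7/2, 7/2)
for a triangular matrix the eigenvalues are the diagonal entries, with algebraic multiplicity their repetition count


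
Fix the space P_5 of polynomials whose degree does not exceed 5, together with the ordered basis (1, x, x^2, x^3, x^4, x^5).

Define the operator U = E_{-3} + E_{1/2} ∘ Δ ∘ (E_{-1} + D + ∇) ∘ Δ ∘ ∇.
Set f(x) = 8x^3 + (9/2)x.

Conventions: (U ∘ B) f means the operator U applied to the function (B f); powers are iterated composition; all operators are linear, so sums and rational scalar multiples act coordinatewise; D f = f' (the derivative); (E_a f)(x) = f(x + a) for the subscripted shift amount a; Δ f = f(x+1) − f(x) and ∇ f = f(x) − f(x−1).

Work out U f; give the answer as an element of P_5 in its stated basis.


E_{-3} f = 8x^3 - 72x^2 + (441/2)x - 459/2
∇ f = 24x^2 - 24x + 25/2
Δ ∇ f = 48x
E_{-1} (Δ ∘ ∇) f = 48x - 48
D (Δ ∘ ∇) f = 48
∇ (Δ ∘ ∇) f = 48
(E_{-1} + D + ∇) (Δ ∘ ∇) f = 48x + 48
Δ (E_{-1} + D + ∇) (Δ ∘ ∇) f = 48
E_{1/2} Δ (E_{-1} + D + ∇) (Δ ∘ ∇) f = 48
(E_{-3} + E_{1/2} ∘ Δ ∘ (E_{-1} + D + ∇) ∘ Δ ∘ ∇) f = 8x^3 - 72x^2 + (441/2)x - 363/2

g(x) = 8x^3 - 72x^2 + (441/2)x - 363/2
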